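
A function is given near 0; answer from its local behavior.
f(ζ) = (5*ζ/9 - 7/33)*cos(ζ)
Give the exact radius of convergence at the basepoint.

The radius of convergence is infinite.

The factor cos(ζ) is entire and contributes no finite singular point.
The polynomial part has no poles.
No finite singular points: the Taylor series at 0 converges everywhere.


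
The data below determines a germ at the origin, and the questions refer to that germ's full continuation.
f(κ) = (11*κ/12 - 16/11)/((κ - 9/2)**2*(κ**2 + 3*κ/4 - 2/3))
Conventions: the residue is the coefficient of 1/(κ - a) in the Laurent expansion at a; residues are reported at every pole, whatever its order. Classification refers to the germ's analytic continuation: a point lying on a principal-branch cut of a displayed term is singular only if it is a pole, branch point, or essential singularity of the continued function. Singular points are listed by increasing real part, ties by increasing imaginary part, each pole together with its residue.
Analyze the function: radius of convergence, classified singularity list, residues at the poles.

Denominator factor (κ**2 + 3*κ/4 - 2/3): discriminant 155/48, real irrational roots -3/8 + (1/24)*sqrt(465) and -3/8 - (1/24)*sqrt(465); poles of order 1, moduli -3/8 + (1/24)*sqrt(465) and 3/8 + (1/24)*sqrt(465).
Denominator factor (κ - 9/2)^2: pole of order 2 at 9/2, modulus 9/2.
The radius of convergence is the smallest modulus among the singular points: -3/8 + (1/24)*sqrt(465).
The factor κ**2 + 3*κ/4 - 2/3 splits as (κ - a)(κ - a') with a = -3/8 - (1/24)*sqrt(465), a' = -3/8 + (1/24)*sqrt(465). At the order-1 pole a set g(κ) = (κ - a)*f(κ) = [(11*κ/12 - 16/11)/(κ - 9/2)**2] / (κ - a').
Simple pole: residue = g(a) at a = -3/8 - (1/24)*sqrt(465), which is 15814/3339611 + (937074/517639705)*sqrt(465).
The factor κ**2 + 3*κ/4 - 2/3 splits as (κ - a)(κ - a') with a = -3/8 + (1/24)*sqrt(465), a' = -3/8 - (1/24)*sqrt(465). At the order-1 pole a set g(κ) = (κ - a)*f(κ) = [(11*κ/12 - 16/11)/(κ - 9/2)**2] / (κ - a').
Simple pole: residue = g(a) at a = -3/8 + (1/24)*sqrt(465), which is 15814/3339611 - (937074/517639705)*sqrt(465).
At the order-2 pole 9/2 set g(κ) = (κ - (9/2))^2*f(κ) = (11*κ/12 - 16/11)/(κ**2 + 3*κ/4 - 2/3).
Order-2 pole: residue = g'(a); g'(9/2) = -31628/3339611, so the residue is -31628/3339611.
List the singular points by increasing real part (a conjugate pair: the negative imaginary part first).

Radius of convergence at 0: -3/8 + (1/24)*sqrt(465).
At -3/8 - (1/24)*sqrt(465): a pole of order 1; residue 15814/3339611 + (937074/517639705)*sqrt(465).
At -3/8 + (1/24)*sqrt(465): a pole of order 1; residue 15814/3339611 - (937074/517639705)*sqrt(465).
At 9/2: a pole of order 2; residue -31628/3339611.


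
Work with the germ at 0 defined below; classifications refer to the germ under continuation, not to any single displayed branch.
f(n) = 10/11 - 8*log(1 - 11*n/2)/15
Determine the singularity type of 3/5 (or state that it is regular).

There is no denominator, hence no pole anywhere.
Branch term log(1 - n/(2/11)): argument at 3/5 is -23/10, nonzero, so 3/5 is not its branch point (a point on a principal cut is still regular for the continued germ).
So the germ continues analytically to 3/5.

The point is a regular point.


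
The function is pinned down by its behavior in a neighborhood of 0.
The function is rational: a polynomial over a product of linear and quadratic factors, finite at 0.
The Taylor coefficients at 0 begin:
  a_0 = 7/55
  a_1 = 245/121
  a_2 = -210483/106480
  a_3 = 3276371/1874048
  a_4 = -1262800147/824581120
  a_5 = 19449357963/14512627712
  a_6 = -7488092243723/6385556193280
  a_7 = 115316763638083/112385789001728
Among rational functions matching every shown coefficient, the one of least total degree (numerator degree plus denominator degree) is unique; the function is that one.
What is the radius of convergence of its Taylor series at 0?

No rational of total degree below 4 reproduces all 8 coefficients; solving the [2/2] Pade equations on them gives f(β) = (-3*β**2/22 + 27*β + 8/5)/((β + 8/7)*(β + 11)), whose expansion matches every shown term.
Denominator factor (β + 8/7): pole of order 1 at -8/7, modulus 8/7.
Denominator factor (β + 11): pole of order 1 at -11, modulus 11.
The radius of convergence is the smallest modulus among the singular points: 8/7.

The radius of convergence is 8/7.


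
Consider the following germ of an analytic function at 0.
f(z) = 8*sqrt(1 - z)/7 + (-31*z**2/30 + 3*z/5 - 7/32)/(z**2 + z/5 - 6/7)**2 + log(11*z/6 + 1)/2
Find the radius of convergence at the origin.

The radius of convergence is 6/11.

Denominator factor (z**2 + z/5 - 6/7)^2: discriminant 607/175, real irrational roots -1/10 + (1/70)*sqrt(4249) and -1/10 - (1/70)*sqrt(4249); poles of order 2, moduli -1/10 + (1/70)*sqrt(4249) and 1/10 + (1/70)*sqrt(4249).
Branch term (1/2)*log(1 - z/(-6/11)): its argument vanishes at z = -6/11, a logarithmic branch point, modulus 6/11.
Branch term (8/7)*sqrt(1 - z/(1)): its argument vanishes at z = 1, a square-root branch point, modulus 1.
The radius of convergence is the smallest modulus among the singular points: 6/11.


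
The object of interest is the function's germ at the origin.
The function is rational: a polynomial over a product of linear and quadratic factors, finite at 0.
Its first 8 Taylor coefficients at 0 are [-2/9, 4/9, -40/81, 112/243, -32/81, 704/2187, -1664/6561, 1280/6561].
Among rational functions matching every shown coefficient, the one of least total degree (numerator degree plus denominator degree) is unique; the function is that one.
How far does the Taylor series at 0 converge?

No rational of total degree below 3 reproduces all 8 coefficients; solving the [1/2] Pade equations on them gives f(η) = (η/3 - 1/2)/(η + 3/2)**2, whose expansion matches every shown term.
Denominator factor (η + 3/2)^2: pole of order 2 at -3/2, modulus 3/2.
The radius of convergence is the smallest modulus among the singular points: 3/2.

The radius of convergence is 3/2.


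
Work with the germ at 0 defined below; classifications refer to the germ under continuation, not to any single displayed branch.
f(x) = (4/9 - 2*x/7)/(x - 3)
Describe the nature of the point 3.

The denominator factor x - 3 vanishes at 3 and appears to the power 1; the numerator there equals -26/63, nonzero, and no other factor vanishes.
Hence a pole whose order is the multiplicity, 1.

The point is a pole of order 1.


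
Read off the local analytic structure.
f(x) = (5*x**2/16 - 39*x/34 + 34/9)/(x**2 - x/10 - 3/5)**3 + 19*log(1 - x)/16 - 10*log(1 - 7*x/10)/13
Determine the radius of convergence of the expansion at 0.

Denominator factor (x**2 - x/10 - 3/5)^3: discriminant 241/100, real irrational roots 1/20 + (1/20)*sqrt(241) and 1/20 - (1/20)*sqrt(241); poles of order 3, moduli 1/20 + (1/20)*sqrt(241) and -1/20 + (1/20)*sqrt(241).
Branch term (-10/13)*log(1 - x/(10/7)): its argument vanishes at x = 10/7, a logarithmic branch point, modulus 10/7.
Branch term (19/16)*log(1 - x/(1)): its argument vanishes at x = 1, a logarithmic branch point, modulus 1.
The radius of convergence is the smallest modulus among the singular points: -1/20 + (1/20)*sqrt(241).

The radius of convergence is -1/20 + (1/20)*sqrt(241).


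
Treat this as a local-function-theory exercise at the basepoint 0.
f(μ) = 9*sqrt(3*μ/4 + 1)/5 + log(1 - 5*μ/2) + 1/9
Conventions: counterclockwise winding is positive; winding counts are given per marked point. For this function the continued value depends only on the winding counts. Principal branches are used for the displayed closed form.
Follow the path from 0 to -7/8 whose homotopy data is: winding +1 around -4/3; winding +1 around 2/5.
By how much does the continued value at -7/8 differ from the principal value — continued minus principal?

Continued minus principal equals (-(9/20)*sqrt(22)) + ((2)*pi)*i.

The rational part is single-valued and drops out of the difference; each branch term changes only by its own monodromy.
(1)*log(1 - μ/(2/5)): each positive loop around 2/5 adds 2*pi*i to the log, so winding +1 contributes (1)*(1)*2*pi*i = (2)*pi*i.
(9/5)*sqrt(1 - μ/(-4/3)): winding +1 is odd, the square root flips sign, contributing -2*(9/5)*sqrt(1 - (-7/8)/(-4/3)) = -2*(9/5)*sqrt(11/32) = -(9/20)*sqrt(22).
Summing the contributions at μ = -7/8 gives (-(9/20)*sqrt(22)) + ((2)*pi)*i.


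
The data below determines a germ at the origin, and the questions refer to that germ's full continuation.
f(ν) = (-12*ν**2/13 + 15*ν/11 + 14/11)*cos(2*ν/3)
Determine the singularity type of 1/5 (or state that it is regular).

The point is a regular point.

There is no denominator, hence no pole anywhere.
The factor cos(2*ν/3) is entire.
So the germ continues analytically to 1/5.


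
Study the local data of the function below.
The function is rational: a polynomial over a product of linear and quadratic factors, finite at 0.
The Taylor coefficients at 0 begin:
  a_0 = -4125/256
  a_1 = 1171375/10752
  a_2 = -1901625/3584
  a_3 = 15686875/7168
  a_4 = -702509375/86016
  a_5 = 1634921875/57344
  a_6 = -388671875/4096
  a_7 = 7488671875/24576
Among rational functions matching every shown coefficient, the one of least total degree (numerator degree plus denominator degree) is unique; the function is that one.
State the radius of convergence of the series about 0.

No rational of total degree below 5 reproduces all 8 coefficients; solving the [2/3] Pade equations on them gives f(θ) = (-θ**2 - 16*θ/21 - 33/32)/(θ + 2/5)**3, whose expansion matches every shown term.
Denominator factor (θ + 2/5)^3: pole of order 3 at -2/5, modulus 2/5.
The radius of convergence is the smallest modulus among the singular points: 2/5.

The radius of convergence is 2/5.


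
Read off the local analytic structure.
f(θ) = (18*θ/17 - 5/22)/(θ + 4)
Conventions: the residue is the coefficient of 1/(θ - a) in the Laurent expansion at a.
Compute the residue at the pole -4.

The residue is -1669/374.

At the order-1 pole -4 set g(θ) = (θ - (-4))*f(θ) = 18*θ/17 - 5/22.
Simple pole: residue = g(a) at a = -4, which is -1669/374.


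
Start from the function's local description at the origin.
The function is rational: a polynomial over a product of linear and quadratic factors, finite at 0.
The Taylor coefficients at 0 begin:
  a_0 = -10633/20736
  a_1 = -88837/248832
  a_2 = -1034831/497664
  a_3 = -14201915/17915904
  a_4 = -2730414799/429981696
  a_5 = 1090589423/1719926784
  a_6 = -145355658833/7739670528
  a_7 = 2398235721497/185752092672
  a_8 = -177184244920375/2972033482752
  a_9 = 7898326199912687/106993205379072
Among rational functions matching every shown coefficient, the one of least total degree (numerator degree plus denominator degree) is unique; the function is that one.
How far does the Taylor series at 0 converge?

The radius of convergence is 1/2.

No rational of total degree below 8 reproduces all 10 coefficients; solving the [1/7] Pade equations on them gives f(ζ) = (11*ζ/9 + 31/24)/((ζ + 1/2)*(ζ**2 + ζ - 12/7)**3), whose expansion matches every shown term.
Denominator factor (ζ + 1/2): pole of order 1 at -1/2, modulus 1/2.
Denominator factor (ζ**2 + ζ - 12/7)^3: discriminant 55/7, real irrational roots -1/2 + (1/14)*sqrt(385) and -1/2 - (1/14)*sqrt(385); poles of order 3, moduli -1/2 + (1/14)*sqrt(385) and 1/2 + (1/14)*sqrt(385).
The radius of convergence is the smallest modulus among the singular points: 1/2.


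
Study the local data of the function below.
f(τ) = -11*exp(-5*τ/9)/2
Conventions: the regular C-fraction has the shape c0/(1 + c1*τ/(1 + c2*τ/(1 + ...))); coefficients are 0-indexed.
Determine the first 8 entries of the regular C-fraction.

Taylor coefficients (expand at 0): a_0 = -11/2, a_1 = 55/18, a_2 = -275/324, a_3 = 1375/8748, a_4 = -6875/314928, a_5 = 6875/2834352, a_6 = -34375/153055008, a_7 = 171875/9642465504.
c0 = a_0 = -11/2. Peel one level at a time: if S = 1 + c*τ/S' with S'(0) = 1, then c is the τ-coefficient of S and S' = c*τ/(S - 1).
S_1 = c0/f = 1 + (5/9)*τ + (25/162)*τ^2 + ...; c1 = 5/9.
S_2 = c1*τ/(S_1 - 1) = 1 + (-5/18)*τ + (25/972)*τ^2 + ...; c2 = -5/18.
S_3 = c2*τ/(S_2 - 1) = 1 + (5/54)*τ + (25/2916)*τ^2 + ...; c3 = 5/54.
S_4 = c3*τ/(S_3 - 1) = 1 + (-5/54)*τ + (5/972)*τ^2 + ...; c4 = -5/54.
S_5 = c4*τ/(S_4 - 1) = 1 + (1/18)*τ + (1/324)*τ^2 + ...; c5 = 1/18.
S_6 = c5*τ/(S_5 - 1) = 1 + (-1/18)*τ + (5/2268)*τ^2 + ...; c6 = -1/18.
S_7 = c6*τ/(S_6 - 1) = 1 + (5/126)*τ + ...; c7 = 5/126.

The regular C-fraction coefficients are [-11/2, 5/9, -5/18, 5/54, -5/54, 1/18, -1/18, 5/126].


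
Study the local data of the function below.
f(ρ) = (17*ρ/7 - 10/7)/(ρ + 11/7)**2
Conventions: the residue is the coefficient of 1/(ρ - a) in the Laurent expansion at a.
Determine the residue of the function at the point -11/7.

At the order-2 pole -11/7 set g(ρ) = (ρ - (-11/7))^2*f(ρ) = 17*ρ/7 - 10/7.
Order-2 pole: residue = g'(a); g'(-11/7) = 17/7, so the residue is 17/7.

The residue is 17/7.


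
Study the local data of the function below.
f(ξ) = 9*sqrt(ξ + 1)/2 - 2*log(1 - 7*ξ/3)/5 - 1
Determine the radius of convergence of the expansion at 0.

Branch term (9/2)*sqrt(1 - ξ/(-1)): its argument vanishes at ξ = -1, a square-root branch point, modulus 1.
Branch term (-2/5)*log(1 - ξ/(3/7)): its argument vanishes at ξ = 3/7, a logarithmic branch point, modulus 3/7.
The radius of convergence is the smallest modulus among the singular points: 3/7.

The radius of convergence is 3/7.


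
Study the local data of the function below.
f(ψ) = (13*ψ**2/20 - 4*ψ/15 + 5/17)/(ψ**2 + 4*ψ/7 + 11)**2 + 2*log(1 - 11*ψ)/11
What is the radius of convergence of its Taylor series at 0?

Denominator factor (ψ**2 + 4*ψ/7 + 11)^2: discriminant -2140/49, complex-conjugate roots (-2/7) + ((1/7)*sqrt(535))*i and (-2/7) - ((1/7)*sqrt(535))*i; poles of order 2, moduli sqrt(11) and sqrt(11).
Branch term (2/11)*log(1 - ψ/(1/11)): its argument vanishes at ψ = 1/11, a logarithmic branch point, modulus 1/11.
The radius of convergence is the smallest modulus among the singular points: 1/11.

The radius of convergence is 1/11.


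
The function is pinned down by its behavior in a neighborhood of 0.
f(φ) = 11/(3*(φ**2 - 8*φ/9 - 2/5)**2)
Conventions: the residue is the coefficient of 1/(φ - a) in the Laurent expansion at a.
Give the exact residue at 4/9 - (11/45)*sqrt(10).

The residue is (1215/1936)*sqrt(10).

The factor φ**2 - 8*φ/9 - 2/5 splits as (φ - a)(φ - a') with a = 4/9 - (11/45)*sqrt(10), a' = 4/9 + (11/45)*sqrt(10). At the order-2 pole a set g(φ) = (φ - a)^2*f(φ) = [11/3] / (φ - a')^2.
Order-2 pole: residue = g'(a); g'(4/9 - (11/45)*sqrt(10)) = (1215/1936)*sqrt(10), so the residue is (1215/1936)*sqrt(10).


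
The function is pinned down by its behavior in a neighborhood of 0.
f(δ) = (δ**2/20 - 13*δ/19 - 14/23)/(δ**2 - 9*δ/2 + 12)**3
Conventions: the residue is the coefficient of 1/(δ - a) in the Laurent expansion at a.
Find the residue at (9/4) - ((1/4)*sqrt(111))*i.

The factor δ**2 - 9*δ/2 + 12 splits as (δ - a)(δ - a') with a = (9/4) - ((1/4)*sqrt(111))*i, a' = (9/4) + ((1/4)*sqrt(111))*i. At the order-3 pole a set g(δ) = (δ - a)^3*f(δ) = [δ**2/20 - 13*δ/19 - 14/23] / (δ - a')^3.
Order-3 pole: residue = g''(a)/2; g''((9/4) - ((1/4)*sqrt(111))*i) = -((497668/996091245)*sqrt(111))*i, so the residue is -((248834/996091245)*sqrt(111))*i.

The residue is -((248834/996091245)*sqrt(111))*i.


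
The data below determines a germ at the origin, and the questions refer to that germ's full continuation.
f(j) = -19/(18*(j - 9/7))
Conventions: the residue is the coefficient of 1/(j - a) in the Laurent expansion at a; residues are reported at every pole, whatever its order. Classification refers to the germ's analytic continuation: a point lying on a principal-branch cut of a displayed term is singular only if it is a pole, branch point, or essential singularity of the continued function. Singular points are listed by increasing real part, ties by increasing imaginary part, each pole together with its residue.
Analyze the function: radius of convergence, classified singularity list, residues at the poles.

Denominator factor (j - 9/7): pole of order 1 at 9/7, modulus 9/7.
The radius of convergence is the smallest modulus among the singular points: 9/7.
At the order-1 pole 9/7 set g(j) = (j - (9/7))*f(j) = -19/18.
Simple pole: residue = g(a) at a = 9/7, which is -19/18.

Radius of convergence at 0: 9/7.
At 9/7: a pole of order 1; residue -19/18.


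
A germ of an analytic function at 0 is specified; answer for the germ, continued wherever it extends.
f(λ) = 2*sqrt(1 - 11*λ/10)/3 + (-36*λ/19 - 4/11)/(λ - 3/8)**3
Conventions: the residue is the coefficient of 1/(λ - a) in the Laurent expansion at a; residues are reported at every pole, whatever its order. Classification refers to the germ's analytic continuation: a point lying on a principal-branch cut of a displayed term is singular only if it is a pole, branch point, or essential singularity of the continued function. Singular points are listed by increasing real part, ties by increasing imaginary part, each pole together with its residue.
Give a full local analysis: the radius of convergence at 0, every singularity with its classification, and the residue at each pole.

Denominator factor (λ - 3/8)^3: pole of order 3 at 3/8, modulus 3/8.
Branch term (2/3)*sqrt(1 - λ/(10/11)): its argument vanishes at λ = 10/11, a square-root branch point, modulus 10/11.
The radius of convergence is the smallest modulus among the singular points: 3/8.
The branch term is analytic at 3/8 and contributes nothing to the residue; only the rational part matters.
At the order-3 pole 3/8 set g(λ) = (λ - (3/8))^3*(rational part) = -36*λ/19 - 4/11.
Order-3 pole: residue = g''(a)/2; g''(3/8) = 0, so the residue is 0.
List the singular points by increasing real part (a conjugate pair: the negative imaginary part first).

Radius of convergence at 0: 3/8.
At 3/8: a pole of order 3; residue 0.
At 10/11: an algebraic (square-root) branch point.


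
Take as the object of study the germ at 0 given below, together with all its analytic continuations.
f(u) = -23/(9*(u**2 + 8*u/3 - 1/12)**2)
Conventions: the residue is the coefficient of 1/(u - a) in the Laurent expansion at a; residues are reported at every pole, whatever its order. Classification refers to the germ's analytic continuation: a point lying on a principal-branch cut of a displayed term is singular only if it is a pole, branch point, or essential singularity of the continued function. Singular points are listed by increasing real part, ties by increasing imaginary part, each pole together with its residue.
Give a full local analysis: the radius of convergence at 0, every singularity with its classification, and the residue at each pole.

Radius of convergence at 0: -4/3 + (1/6)*sqrt(67).
At -4/3 - (1/6)*sqrt(67): a pole of order 2; residue -(138/4489)*sqrt(67).
At -4/3 + (1/6)*sqrt(67): a pole of order 2; residue (138/4489)*sqrt(67).

Denominator factor (u**2 + 8*u/3 - 1/12)^2: discriminant 67/9, real irrational roots -4/3 + (1/6)*sqrt(67) and -4/3 - (1/6)*sqrt(67); poles of order 2, moduli -4/3 + (1/6)*sqrt(67) and 4/3 + (1/6)*sqrt(67).
The radius of convergence is the smallest modulus among the singular points: -4/3 + (1/6)*sqrt(67).
The factor u**2 + 8*u/3 - 1/12 splits as (u - a)(u - a') with a = -4/3 - (1/6)*sqrt(67), a' = -4/3 + (1/6)*sqrt(67). At the order-2 pole a set g(u) = (u - a)^2*f(u) = [-23/9] / (u - a')^2.
Order-2 pole: residue = g'(a); g'(-4/3 - (1/6)*sqrt(67)) = -(138/4489)*sqrt(67), so the residue is -(138/4489)*sqrt(67).
The factor u**2 + 8*u/3 - 1/12 splits as (u - a)(u - a') with a = -4/3 + (1/6)*sqrt(67), a' = -4/3 - (1/6)*sqrt(67). At the order-2 pole a set g(u) = (u - a)^2*f(u) = [-23/9] / (u - a')^2.
Order-2 pole: residue = g'(a); g'(-4/3 + (1/6)*sqrt(67)) = (138/4489)*sqrt(67), so the residue is (138/4489)*sqrt(67).
List the singular points by increasing real part (a conjugate pair: the negative imaginary part first).


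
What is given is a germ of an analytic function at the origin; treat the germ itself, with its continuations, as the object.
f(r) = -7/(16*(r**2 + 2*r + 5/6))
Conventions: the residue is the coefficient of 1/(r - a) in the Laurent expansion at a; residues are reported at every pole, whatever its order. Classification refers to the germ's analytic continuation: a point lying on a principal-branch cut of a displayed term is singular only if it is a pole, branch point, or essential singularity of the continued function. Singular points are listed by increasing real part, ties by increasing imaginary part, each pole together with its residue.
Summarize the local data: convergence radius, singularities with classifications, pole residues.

Denominator factor (r**2 + 2*r + 5/6): discriminant 2/3, real irrational roots -1 + (1/6)*sqrt(6) and -1 - (1/6)*sqrt(6); poles of order 1, moduli 1 - (1/6)*sqrt(6) and 1 + (1/6)*sqrt(6).
The radius of convergence is the smallest modulus among the singular points: 1 - (1/6)*sqrt(6).
The factor r**2 + 2*r + 5/6 splits as (r - a)(r - a') with a = -1 - (1/6)*sqrt(6), a' = -1 + (1/6)*sqrt(6). At the order-1 pole a set g(r) = (r - a)*f(r) = [-7/16] / (r - a').
Simple pole: residue = g(a) at a = -1 - (1/6)*sqrt(6), which is (7/32)*sqrt(6).
The factor r**2 + 2*r + 5/6 splits as (r - a)(r - a') with a = -1 + (1/6)*sqrt(6), a' = -1 - (1/6)*sqrt(6). At the order-1 pole a set g(r) = (r - a)*f(r) = [-7/16] / (r - a').
Simple pole: residue = g(a) at a = -1 + (1/6)*sqrt(6), which is -(7/32)*sqrt(6).
List the singular points by increasing real part (a conjugate pair: the negative imaginary part first).

Radius of convergence at 0: 1 - (1/6)*sqrt(6).
At -1 - (1/6)*sqrt(6): a pole of order 1; residue (7/32)*sqrt(6).
At -1 + (1/6)*sqrt(6): a pole of order 1; residue -(7/32)*sqrt(6).


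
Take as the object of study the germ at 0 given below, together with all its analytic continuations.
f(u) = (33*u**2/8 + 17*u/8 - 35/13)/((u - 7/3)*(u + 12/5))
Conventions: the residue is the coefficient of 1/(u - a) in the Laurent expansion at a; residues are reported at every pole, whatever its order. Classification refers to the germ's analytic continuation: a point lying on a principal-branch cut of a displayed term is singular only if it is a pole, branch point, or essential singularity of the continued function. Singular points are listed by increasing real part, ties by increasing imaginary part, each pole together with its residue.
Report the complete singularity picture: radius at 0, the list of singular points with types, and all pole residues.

Radius of convergence at 0: 7/3.
At -12/5: a pole of order 1; residue -31137/9230.
At 7/3: a pole of order 1; residue 19285/3692.

Denominator factor (u - 7/3): pole of order 1 at 7/3, modulus 7/3.
Denominator factor (u + 12/5): pole of order 1 at -12/5, modulus 12/5.
The radius of convergence is the smallest modulus among the singular points: 7/3.
At the order-1 pole -12/5 set g(u) = (u - (-12/5))*f(u) = (33*u**2/8 + 17*u/8 - 35/13)/(u - 7/3).
Simple pole: residue = g(a) at a = -12/5, which is -31137/9230.
At the order-1 pole 7/3 set g(u) = (u - (7/3))*f(u) = (33*u**2/8 + 17*u/8 - 35/13)/(u + 12/5).
Simple pole: residue = g(a) at a = 7/3, which is 19285/3692.
List the singular points by increasing real part (a conjugate pair: the negative imaginary part first).


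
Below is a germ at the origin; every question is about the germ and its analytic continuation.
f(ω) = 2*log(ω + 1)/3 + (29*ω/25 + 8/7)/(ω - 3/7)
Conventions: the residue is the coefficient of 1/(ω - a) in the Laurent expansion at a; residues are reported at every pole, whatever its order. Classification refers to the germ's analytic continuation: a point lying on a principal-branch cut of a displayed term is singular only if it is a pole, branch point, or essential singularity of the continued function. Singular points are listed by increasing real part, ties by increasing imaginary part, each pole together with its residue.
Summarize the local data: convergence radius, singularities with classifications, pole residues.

Denominator factor (ω - 3/7): pole of order 1 at 3/7, modulus 3/7.
Branch term (2/3)*log(1 - ω/(-1)): its argument vanishes at ω = -1, a logarithmic branch point, modulus 1.
The radius of convergence is the smallest modulus among the singular points: 3/7.
The branch term is analytic at 3/7 and contributes nothing to the residue; only the rational part matters.
At the order-1 pole 3/7 set g(ω) = (ω - (3/7))*(rational part) = 29*ω/25 + 8/7.
Simple pole: residue = g(a) at a = 3/7, which is 41/25.
List the singular points by increasing real part (a conjugate pair: the negative imaginary part first).

Radius of convergence at 0: 3/7.
At -1: a logarithmic branch point.
At 3/7: a pole of order 1; residue 41/25.


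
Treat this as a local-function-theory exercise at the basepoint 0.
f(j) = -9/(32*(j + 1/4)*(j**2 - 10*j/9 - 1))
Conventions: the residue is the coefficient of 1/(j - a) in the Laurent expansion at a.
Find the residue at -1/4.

At the order-1 pole -1/4 set g(j) = (j - (-1/4))*f(j) = -9/(32*(j**2 - 10*j/9 - 1)).
Simple pole: residue = g(a) at a = -1/4, which is 81/190.

The residue is 81/190.


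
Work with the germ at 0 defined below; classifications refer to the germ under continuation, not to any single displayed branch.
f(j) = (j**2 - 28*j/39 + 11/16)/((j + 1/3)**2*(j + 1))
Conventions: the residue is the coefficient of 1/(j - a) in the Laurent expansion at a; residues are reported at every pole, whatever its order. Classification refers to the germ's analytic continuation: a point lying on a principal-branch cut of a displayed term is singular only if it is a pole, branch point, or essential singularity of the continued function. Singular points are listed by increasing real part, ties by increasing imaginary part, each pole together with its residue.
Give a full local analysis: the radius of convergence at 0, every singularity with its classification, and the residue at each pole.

Radius of convergence at 0: 1/3.
At -1: a pole of order 1; residue 4503/832.
At -1/3: a pole of order 2; residue -3671/832.

Denominator factor (j + 1/3)^2: pole of order 2 at -1/3, modulus 1/3.
Denominator factor (j + 1): pole of order 1 at -1, modulus 1.
The radius of convergence is the smallest modulus among the singular points: 1/3.
At the order-1 pole -1 set g(j) = (j - (-1))*f(j) = (j**2 - 28*j/39 + 11/16)/(j + 1/3)**2.
Simple pole: residue = g(a) at a = -1, which is 4503/832.
At the order-2 pole -1/3 set g(j) = (j - (-1/3))^2*f(j) = (j**2 - 28*j/39 + 11/16)/(j + 1).
Order-2 pole: residue = g'(a); g'(-1/3) = -3671/832, so the residue is -3671/832.
List the singular points by increasing real part (a conjugate pair: the negative imaginary part first).


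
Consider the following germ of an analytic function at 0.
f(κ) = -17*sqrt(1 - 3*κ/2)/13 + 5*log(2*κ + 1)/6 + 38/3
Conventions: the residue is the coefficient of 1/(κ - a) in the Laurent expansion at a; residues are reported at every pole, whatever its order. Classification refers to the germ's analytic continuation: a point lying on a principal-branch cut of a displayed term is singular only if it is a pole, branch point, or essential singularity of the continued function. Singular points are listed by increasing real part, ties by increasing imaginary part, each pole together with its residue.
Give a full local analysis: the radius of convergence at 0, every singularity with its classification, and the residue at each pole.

Branch term (-17/13)*sqrt(1 - κ/(2/3)): its argument vanishes at κ = 2/3, a square-root branch point, modulus 2/3.
Branch term (5/6)*log(1 - κ/(-1/2)): its argument vanishes at κ = -1/2, a logarithmic branch point, modulus 1/2.
The radius of convergence is the smallest modulus among the singular points: 1/2.
List the singular points by increasing real part (a conjugate pair: the negative imaginary part first).

Radius of convergence at 0: 1/2.
At -1/2: a logarithmic branch point.
At 2/3: an algebraic (square-root) branch point.


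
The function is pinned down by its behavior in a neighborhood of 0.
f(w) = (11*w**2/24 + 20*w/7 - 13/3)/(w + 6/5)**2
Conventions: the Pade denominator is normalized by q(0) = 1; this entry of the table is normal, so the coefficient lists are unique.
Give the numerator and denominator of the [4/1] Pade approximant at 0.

The Pade approximant has numerator coefficients [-325/108, 314874125/79541028, -1390171225/636328224, 6950856125/5726954016, -34754280625/68723448192]; denominator coefficients [1, 35440/35071].

Taylor coefficients needed (expand at 0): a_0 = -325/108, a_1 = 15875/2268, a_2 = -167975/18144, a_3 = 1725875/163296, a_4 = -21919375/1959552, a_5 = 1384375/122472.
Write the denominator as Q(w) = 1 + q1*w. Requiring Q*f - P = O(w^6) with deg P <= 4 kills the coefficients of w^5..w^5 in Q*f:
  w^5: a_5 + q1*a_4 = 0, i.e. 1384375/122472 + (-21919375/1959552)*q1 = 0.
Solving this linear system: q1 = 35440/35071.
The numerator is Q*f truncated at degree 4: P0 = a_0 = -325/108; P1 = a_1 + q1*a_0 = 314874125/79541028; P2 = a_2 + q1*a_1 = -1390171225/636328224; P3 = a_3 + q1*a_2 = 6950856125/5726954016; P4 = a_4 + q1*a_3 = -34754280625/68723448192.


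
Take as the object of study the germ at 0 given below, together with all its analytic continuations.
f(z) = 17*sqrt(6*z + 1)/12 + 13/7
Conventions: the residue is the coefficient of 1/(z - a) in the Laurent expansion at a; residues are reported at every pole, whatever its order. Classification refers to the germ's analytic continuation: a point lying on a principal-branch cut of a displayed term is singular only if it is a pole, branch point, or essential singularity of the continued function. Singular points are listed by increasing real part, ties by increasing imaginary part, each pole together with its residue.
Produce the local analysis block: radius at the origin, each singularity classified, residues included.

Branch term (17/12)*sqrt(1 - z/(-1/6)): its argument vanishes at z = -1/6, a square-root branch point, modulus 1/6.
The radius of convergence is the smallest modulus among the singular points: 1/6.

Radius of convergence at 0: 1/6.
At -1/6: an algebraic (square-root) branch point.


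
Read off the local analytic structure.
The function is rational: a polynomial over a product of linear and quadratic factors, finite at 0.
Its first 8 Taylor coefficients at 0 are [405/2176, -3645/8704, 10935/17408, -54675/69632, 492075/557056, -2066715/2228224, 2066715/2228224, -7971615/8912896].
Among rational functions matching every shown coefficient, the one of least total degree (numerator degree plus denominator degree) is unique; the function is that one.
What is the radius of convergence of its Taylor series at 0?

No rational of total degree below 3 reproduces all 8 coefficients; solving the [0/3] Pade equations on them gives f(r) = 15/(34*(r + 4/3)**3), whose expansion matches every shown term.
Denominator factor (r + 4/3)^3: pole of order 3 at -4/3, modulus 4/3.
The radius of convergence is the smallest modulus among the singular points: 4/3.

The radius of convergence is 4/3.


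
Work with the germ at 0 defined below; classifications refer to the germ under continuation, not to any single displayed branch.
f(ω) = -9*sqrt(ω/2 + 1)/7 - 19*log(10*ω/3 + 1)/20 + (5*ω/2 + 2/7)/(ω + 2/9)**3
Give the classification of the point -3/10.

The term (-19/20)*log(1 - ω/(-3/10)) has argument 1 - -3/10/(-3/10) = 0 at -3/10: a logarithmic (infinitely-sheeted) branch point; the remaining terms are analytic or single-valued there.

The point is a logarithmic branch point.


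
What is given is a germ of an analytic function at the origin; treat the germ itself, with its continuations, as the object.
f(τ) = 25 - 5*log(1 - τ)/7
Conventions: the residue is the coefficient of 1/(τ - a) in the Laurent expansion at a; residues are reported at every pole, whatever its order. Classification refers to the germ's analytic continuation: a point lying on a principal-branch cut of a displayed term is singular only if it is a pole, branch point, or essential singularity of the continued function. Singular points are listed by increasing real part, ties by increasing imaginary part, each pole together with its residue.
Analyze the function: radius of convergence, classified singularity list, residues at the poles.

Branch term (-5/7)*log(1 - τ/(1)): its argument vanishes at τ = 1, a logarithmic branch point, modulus 1.
The radius of convergence is the smallest modulus among the singular points: 1.

Radius of convergence at 0: 1.
At 1: a logarithmic branch point.


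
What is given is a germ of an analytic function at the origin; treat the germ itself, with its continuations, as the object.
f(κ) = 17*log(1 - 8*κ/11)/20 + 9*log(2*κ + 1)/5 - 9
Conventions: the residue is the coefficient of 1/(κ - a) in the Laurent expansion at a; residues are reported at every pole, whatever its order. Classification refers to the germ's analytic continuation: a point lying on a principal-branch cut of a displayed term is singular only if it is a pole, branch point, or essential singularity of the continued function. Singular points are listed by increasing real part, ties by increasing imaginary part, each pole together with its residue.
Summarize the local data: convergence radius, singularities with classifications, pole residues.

Radius of convergence at 0: 1/2.
At -1/2: a logarithmic branch point.
At 11/8: a logarithmic branch point.

Branch term (17/20)*log(1 - κ/(11/8)): its argument vanishes at κ = 11/8, a logarithmic branch point, modulus 11/8.
Branch term (9/5)*log(1 - κ/(-1/2)): its argument vanishes at κ = -1/2, a logarithmic branch point, modulus 1/2.
The radius of convergence is the smallest modulus among the singular points: 1/2.
List the singular points by increasing real part (a conjugate pair: the negative imaginary part first).


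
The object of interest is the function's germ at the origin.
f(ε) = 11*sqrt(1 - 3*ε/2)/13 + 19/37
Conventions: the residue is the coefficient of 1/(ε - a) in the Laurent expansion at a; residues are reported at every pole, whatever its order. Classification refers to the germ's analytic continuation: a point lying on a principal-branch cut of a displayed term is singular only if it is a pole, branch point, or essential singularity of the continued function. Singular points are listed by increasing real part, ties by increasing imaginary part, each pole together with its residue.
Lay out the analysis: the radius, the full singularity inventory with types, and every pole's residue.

Radius of convergence at 0: 2/3.
At 2/3: an algebraic (square-root) branch point.

Branch term (11/13)*sqrt(1 - ε/(2/3)): its argument vanishes at ε = 2/3, a square-root branch point, modulus 2/3.
The radius of convergence is the smallest modulus among the singular points: 2/3.


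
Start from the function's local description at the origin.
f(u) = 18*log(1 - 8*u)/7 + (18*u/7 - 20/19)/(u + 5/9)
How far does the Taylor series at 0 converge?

Denominator factor (u + 5/9): pole of order 1 at -5/9, modulus 5/9.
Branch term (18/7)*log(1 - u/(1/8)): its argument vanishes at u = 1/8, a logarithmic branch point, modulus 1/8.
The radius of convergence is the smallest modulus among the singular points: 1/8.

The radius of convergence is 1/8.


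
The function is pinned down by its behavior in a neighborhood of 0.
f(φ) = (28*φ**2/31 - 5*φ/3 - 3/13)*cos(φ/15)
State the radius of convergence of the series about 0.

The factor cos(φ/15) is entire and contributes no finite singular point.
The polynomial part has no poles.
No finite singular points: the Taylor series at 0 converges everywhere.

The radius of convergence is infinite.


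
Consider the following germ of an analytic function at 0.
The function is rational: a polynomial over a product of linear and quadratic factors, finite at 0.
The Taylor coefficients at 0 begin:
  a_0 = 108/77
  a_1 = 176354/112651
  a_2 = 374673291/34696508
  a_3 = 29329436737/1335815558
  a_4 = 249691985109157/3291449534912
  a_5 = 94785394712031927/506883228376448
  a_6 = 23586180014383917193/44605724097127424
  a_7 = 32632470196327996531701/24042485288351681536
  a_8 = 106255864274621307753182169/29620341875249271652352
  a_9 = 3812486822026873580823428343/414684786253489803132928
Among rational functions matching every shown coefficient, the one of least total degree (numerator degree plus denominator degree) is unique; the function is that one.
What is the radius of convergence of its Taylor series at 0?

No rational of total degree below 8 reproduces all 10 coefficients; solving the [1/7] Pade equations on them gives f(y) = (27/7 - 11*y/19)/((y + 11/4)**3*(y**2 + 3*y/7 - 4/11)**2), whose expansion matches every shown term.
Denominator factor (y**2 + 3*y/7 - 4/11)^2: discriminant 883/539, real irrational roots -3/14 + (1/154)*sqrt(9713) and -3/14 - (1/154)*sqrt(9713); poles of order 2, moduli -3/14 + (1/154)*sqrt(9713) and 3/14 + (1/154)*sqrt(9713).
Denominator factor (y + 11/4)^3: pole of order 3 at -11/4, modulus 11/4.
The radius of convergence is the smallest modulus among the singular points: -3/14 + (1/154)*sqrt(9713).

The radius of convergence is -3/14 + (1/154)*sqrt(9713).


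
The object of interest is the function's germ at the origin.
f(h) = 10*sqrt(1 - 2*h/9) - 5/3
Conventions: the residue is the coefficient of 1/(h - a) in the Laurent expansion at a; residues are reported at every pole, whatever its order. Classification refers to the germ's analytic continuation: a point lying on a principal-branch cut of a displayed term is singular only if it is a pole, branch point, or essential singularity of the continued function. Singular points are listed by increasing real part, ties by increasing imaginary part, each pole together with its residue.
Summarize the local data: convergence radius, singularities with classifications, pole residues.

Branch term (10)*sqrt(1 - h/(9/2)): its argument vanishes at h = 9/2, a square-root branch point, modulus 9/2.
The radius of convergence is the smallest modulus among the singular points: 9/2.

Radius of convergence at 0: 9/2.
At 9/2: an algebraic (square-root) branch point.


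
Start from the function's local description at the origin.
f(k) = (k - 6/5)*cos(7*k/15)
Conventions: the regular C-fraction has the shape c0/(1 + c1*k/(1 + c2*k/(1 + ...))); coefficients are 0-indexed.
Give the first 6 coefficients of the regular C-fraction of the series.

Taylor coefficients (expand at 0): a_0 = -6/5, a_1 = 1, a_2 = 49/375, a_3 = -49/450, a_4 = -2401/1012500, a_5 = 2401/1215000.
c0 = a_0 = -6/5. Peel one level at a time: if S = 1 + c*k/S' with S'(0) = 1, then c is the k-coefficient of S and S' = c*k/(S - 1).
S_1 = c0/f = 1 + (5/6)*k + (241/300)*k^2 + ...; c1 = 5/6.
S_2 = c1*k/(S_1 - 1) = 1 + (-241/250)*k + (11809/93750)*k^2 + ...; c2 = -241/250.
S_3 = c2*k/(S_2 - 1) = 1 + (49/375)*k + (-2401/195210)*k^2 + ...; c3 = 49/375.
S_4 = c3*k/(S_3 - 1) = 1 + (1225/13014)*k + (-2946125/42341049)*k^2 + ...; c4 = 1225/13014.
S_5 = c4*k/(S_4 - 1) = 1 + (4810/6507)*k + ...; c5 = 4810/6507.

The regular C-fraction coefficients are [-6/5, 5/6, -241/250, 49/375, 1225/13014, 4810/6507].


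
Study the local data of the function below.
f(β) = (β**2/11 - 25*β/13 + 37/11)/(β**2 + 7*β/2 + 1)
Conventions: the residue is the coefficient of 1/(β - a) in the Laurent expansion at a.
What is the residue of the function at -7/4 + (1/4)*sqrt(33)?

The residue is -641/572 + (8231/18876)*sqrt(33).

The factor β**2 + 7*β/2 + 1 splits as (β - a)(β - a') with a = -7/4 + (1/4)*sqrt(33), a' = -7/4 - (1/4)*sqrt(33). At the order-1 pole a set g(β) = (β - a)*f(β) = [β**2/11 - 25*β/13 + 37/11] / (β - a').
Simple pole: residue = g(a) at a = -7/4 + (1/4)*sqrt(33), which is -641/572 + (8231/18876)*sqrt(33).


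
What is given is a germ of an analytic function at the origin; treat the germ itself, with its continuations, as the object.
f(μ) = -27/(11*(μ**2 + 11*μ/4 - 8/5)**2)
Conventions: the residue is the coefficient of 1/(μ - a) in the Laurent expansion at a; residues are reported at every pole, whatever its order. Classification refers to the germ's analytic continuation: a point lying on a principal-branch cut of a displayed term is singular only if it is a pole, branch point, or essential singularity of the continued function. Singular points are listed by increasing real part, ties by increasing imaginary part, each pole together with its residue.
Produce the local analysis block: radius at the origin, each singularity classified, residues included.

Denominator factor (μ**2 + 11*μ/4 - 8/5)^2: discriminant 1117/80, real irrational roots -11/8 + (1/40)*sqrt(5585) and -11/8 - (1/40)*sqrt(5585); poles of order 2, moduli -11/8 + (1/40)*sqrt(5585) and 11/8 + (1/40)*sqrt(5585).
The radius of convergence is the smallest modulus among the singular points: -11/8 + (1/40)*sqrt(5585).
The factor μ**2 + 11*μ/4 - 8/5 splits as (μ - a)(μ - a') with a = -11/8 - (1/40)*sqrt(5585), a' = -11/8 + (1/40)*sqrt(5585). At the order-2 pole a set g(μ) = (μ - a)^2*f(μ) = [-27/11] / (μ - a')^2.
Order-2 pole: residue = g'(a); g'(-11/8 - (1/40)*sqrt(5585)) = -(17280/13724579)*sqrt(5585), so the residue is -(17280/13724579)*sqrt(5585).
The factor μ**2 + 11*μ/4 - 8/5 splits as (μ - a)(μ - a') with a = -11/8 + (1/40)*sqrt(5585), a' = -11/8 - (1/40)*sqrt(5585). At the order-2 pole a set g(μ) = (μ - a)^2*f(μ) = [-27/11] / (μ - a')^2.
Order-2 pole: residue = g'(a); g'(-11/8 + (1/40)*sqrt(5585)) = (17280/13724579)*sqrt(5585), so the residue is (17280/13724579)*sqrt(5585).
List the singular points by increasing real part (a conjugate pair: the negative imaginary part first).

Radius of convergence at 0: -11/8 + (1/40)*sqrt(5585).
At -11/8 - (1/40)*sqrt(5585): a pole of order 2; residue -(17280/13724579)*sqrt(5585).
At -11/8 + (1/40)*sqrt(5585): a pole of order 2; residue (17280/13724579)*sqrt(5585).
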